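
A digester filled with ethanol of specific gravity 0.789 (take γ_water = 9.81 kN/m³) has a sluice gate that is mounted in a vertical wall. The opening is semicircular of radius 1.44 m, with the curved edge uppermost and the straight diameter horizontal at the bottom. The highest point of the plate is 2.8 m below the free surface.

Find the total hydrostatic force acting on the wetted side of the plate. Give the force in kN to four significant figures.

γ = 0.789 × 9.81 = 7.74009 kN/m³.
The centroid lies 4r/(3π) = 0.611155 m above the diameter, so r − 4r/(3π) = 1.44 − 0.611155 = 0.828845 m below the topmost point, so the centroid depth is h_c = 2.8 + 0.828845 = 3.62885 m.
A = πr²/2 = π × 1.44²/2 = 3.2572 m².
Resultant F = γ·h_c·A = 7.74009 × 3.62885 × 3.2572 = 91.487 kN.

F ≈ 91.49 kN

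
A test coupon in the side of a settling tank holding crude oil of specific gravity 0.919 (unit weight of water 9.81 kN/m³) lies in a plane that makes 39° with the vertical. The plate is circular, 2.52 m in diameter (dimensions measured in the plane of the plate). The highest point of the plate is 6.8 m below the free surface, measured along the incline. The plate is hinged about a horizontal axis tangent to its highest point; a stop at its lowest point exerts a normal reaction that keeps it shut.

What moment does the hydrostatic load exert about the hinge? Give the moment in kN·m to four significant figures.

γ = 0.919 × 9.81 = 9.01539 kN/m³.
The plate makes 39° with the vertical, i.e. θ = 90° − 39° = 51° to the horizontal. Measuring y along the incline from the free-surface line, vertical depth h = y·sinθ with sinθ = 0.777146.
The centroid is at the centre, 1.26 m below the top of the plate, so y_c = 6.8 + 1.26 = 8.06 m and h_c = 8.06 × 0.777146 = 6.2638 m.
A = π(1.26)² = 4.98759 m².
Resultant F = γ·h_c·A = 9.01539 × 6.2638 × 4.98759 = 281.652 kN.
I_c = πr⁴/4 = π × 1.26⁴/4 = 1.97958 m⁴.
Centre of pressure: y_p = y_c + I_c/(y_c·A) = 8.06 + 1.97958/(8.06 × 4.98759) = 8.06 + 0.0492433 = 8.10924 m along the plane.
The resultant acts 1.26 + 0.0492433 = 1.30924 m (along the plate) below the hinge at the top edge, so the moment about the hinge is M = F × 1.30924 = 281.652 × 1.30924 = 368.75 kN·m.

M ≈ 368.8 kN·m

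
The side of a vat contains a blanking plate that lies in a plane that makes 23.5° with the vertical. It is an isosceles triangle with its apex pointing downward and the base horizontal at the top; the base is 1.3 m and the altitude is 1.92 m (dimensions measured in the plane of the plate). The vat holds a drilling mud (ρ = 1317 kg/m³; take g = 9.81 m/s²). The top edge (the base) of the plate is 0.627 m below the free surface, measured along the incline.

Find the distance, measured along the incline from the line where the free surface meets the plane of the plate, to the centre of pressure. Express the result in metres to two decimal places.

γ = ρg = 1317 × 9.81 / 1000 = 12.91977 kN/m³.
The plate makes 23.5° with the vertical, i.e. θ = 90° − 23.5° = 66.5° to the horizontal. Measuring y along the incline from the free-surface line, vertical depth h = y·sinθ with sinθ = 0.917060.
With the apex down, the centroid sits h/3 = 1.92/3 = 0.64 m below the base (the top edge), so y_c = 0.627 + 0.64 = 1.267 m and h_c = 1.267 × 0.917060 = 1.16192 m.
A = ½ × 1.3 × 1.92 = 1.248 m².
Resultant F = γ·h_c·A = 12.91977 × 1.16192 × 1.248 = 18.7347 kN.
I_c = b·h³/36 = 1.3 × 1.92³/36 = 0.25559 m⁴.
Centre of pressure: y_p = y_c + I_c/(y_c·A) = 1.267 + 0.25559/(1.267 × 1.248) = 1.267 + 0.161641 = 1.42864 m along the plane.

y_p = 1.43 m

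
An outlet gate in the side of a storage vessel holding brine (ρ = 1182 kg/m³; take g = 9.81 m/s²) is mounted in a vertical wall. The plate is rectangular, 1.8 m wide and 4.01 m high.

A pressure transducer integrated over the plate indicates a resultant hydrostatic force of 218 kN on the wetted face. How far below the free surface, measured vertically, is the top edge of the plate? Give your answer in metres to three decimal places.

γ = ρg = 1182 × 9.81 / 1000 = 11.59542 kN/m³.
A = 1.8 × 4.01 = 7.218 m².
From F = γ·h_c·A, the centroid depth is h_c = 218/(11.59542 × 7.218) = 2.60467 m.
The centroid lies 4.01/2 = 2.005 m below the top edge, so the top edge sits at h_top = 2.60467 − 2.005 = 0.59967 m below the surface.

d_top ≈ 0.600 m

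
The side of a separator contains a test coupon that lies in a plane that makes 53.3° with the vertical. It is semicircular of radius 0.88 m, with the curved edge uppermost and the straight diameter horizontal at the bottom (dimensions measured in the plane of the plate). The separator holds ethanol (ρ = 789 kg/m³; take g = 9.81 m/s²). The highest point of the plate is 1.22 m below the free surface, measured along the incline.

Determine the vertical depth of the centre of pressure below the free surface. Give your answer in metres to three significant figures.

h_p = 1.05 m

γ = ρg = 789 × 9.81 / 1000 = 7.74009 kN/m³.
The plate makes 53.3° with the vertical, i.e. θ = 90° − 53.3° = 36.7° to the horizontal. Measuring y along the incline from the free-surface line, vertical depth h = y·sinθ with sinθ = 0.597625.
The centroid lies 4r/(3π) = 0.373484 m above the diameter, so r − 4r/(3π) = 0.88 − 0.373484 = 0.506516 m below the topmost point, so y_c = 1.22 + 0.506516 = 1.72652 m and h_c = 1.72652 × 0.597625 = 1.03181 m.
A = πr²/2 = π × 0.88²/2 = 1.21642 m².
Resultant F = γ·h_c·A = 7.74009 × 1.03181 × 1.21642 = 9.7147 kN.
I_c = (π/8 − 8/(9π))·r⁴ = 0.109757 × 0.88⁴ = 0.0658208 m⁴.
Centre of pressure: y_p = y_c + I_c/(y_c·A) = 1.72652 + 0.0658208/(1.72652 × 1.21642) = 1.72652 + 0.0313406 = 1.75786 m along the plane.
Vertically, h_p = y_p·sinθ = 1.75786 × 0.597625 = 1.05054 m.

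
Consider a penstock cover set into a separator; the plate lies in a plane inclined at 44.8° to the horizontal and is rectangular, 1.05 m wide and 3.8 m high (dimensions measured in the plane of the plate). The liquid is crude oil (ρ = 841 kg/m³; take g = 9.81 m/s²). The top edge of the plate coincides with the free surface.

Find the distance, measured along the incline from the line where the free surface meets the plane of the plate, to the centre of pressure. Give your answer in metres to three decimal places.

γ = ρg = 841 × 9.81 / 1000 = 8.25021 kN/m³.
Let θ = 44.8° be the plate's angle to the horizontal; measure y along the incline from where the plane meets the free surface. Vertical depth h = y·sinθ with sinθ = 0.704634.
The centroid lies 3.8/2 = 1.9 m below the top edge, so y_c = 1.9 m and h_c = 1.9 × 0.704634 = 1.3388 m.
A = 1.05 × 3.8 = 3.99 m².
Resultant F = γ·h_c·A = 8.25021 × 1.3388 × 3.99 = 44.0711 kN.
I_c = b·h³/12 = 1.05 × 3.8³/12 = 4.8013 m⁴.
Centre of pressure: y_p = y_c + I_c/(y_c·A) = 1.9 + 4.8013/(1.9 × 3.99) = 1.9 + 0.633333 = 2.53333 m along the plane.

y_p = 2.533 m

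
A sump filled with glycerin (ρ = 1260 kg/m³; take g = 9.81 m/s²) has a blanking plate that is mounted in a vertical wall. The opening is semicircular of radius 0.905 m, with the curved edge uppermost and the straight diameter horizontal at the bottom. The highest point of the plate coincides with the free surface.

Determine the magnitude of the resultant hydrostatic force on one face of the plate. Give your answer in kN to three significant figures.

γ = ρg = 1260 × 9.81 / 1000 = 12.3606 kN/m³.
The centroid lies 4r/(3π) = 0.384094 m above the diameter, so r − 4r/(3π) = 0.905 − 0.384094 = 0.520906 m below the topmost point, so the centroid depth is h_c = 0.520906 m.
A = πr²/2 = π × 0.905²/2 = 1.28652 m².
Resultant F = γ·h_c·A = 12.3606 × 0.520906 × 1.28652 = 8.28353 kN.

F ≈ 8.28 kN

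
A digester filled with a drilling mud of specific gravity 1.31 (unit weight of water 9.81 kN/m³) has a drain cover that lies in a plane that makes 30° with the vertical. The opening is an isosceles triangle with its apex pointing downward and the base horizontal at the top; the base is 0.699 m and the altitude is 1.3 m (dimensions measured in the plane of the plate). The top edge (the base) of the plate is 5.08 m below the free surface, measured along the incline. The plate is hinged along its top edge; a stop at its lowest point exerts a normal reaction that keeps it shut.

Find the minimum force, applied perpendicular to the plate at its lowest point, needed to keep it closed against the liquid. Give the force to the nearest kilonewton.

γ = 1.31 × 9.81 = 12.8511 kN/m³.
The plate makes 30° with the vertical, i.e. θ = 90° − 30° = 60° to the horizontal. Measuring y along the incline from the free-surface line, vertical depth h = y·sinθ with sinθ = 0.866025.
With the apex down, the centroid sits h/3 = 1.3/3 = 0.433333 m below the base (the top edge), so y_c = 5.08 + 0.433333 = 5.51333 m and h_c = 5.51333 × 0.866025 = 4.77468 m.
A = ½ × 0.699 × 1.3 = 0.45435 m².
Resultant F = γ·h_c·A = 12.8511 × 4.77468 × 0.45435 = 27.8789 kN.
I_c = b·h³/36 = 0.699 × 1.3³/36 = 0.0426584 m⁴.
Centre of pressure: y_p = y_c + I_c/(y_c·A) = 5.51333 + 0.0426584/(5.51333 × 0.45435) = 5.51333 + 0.0170294 = 5.53036 m along the plane.
The resultant acts 0.433333 + 0.0170294 = 0.450362 m (along the plate) below the hinge at the top edge, so the moment about the hinge is M = F × 0.450362 = 27.8789 × 0.450362 = 12.5556 kN·m.
A normal force at the bottom, 1.3 m from the hinge, must supply this moment: P = 12.5556/1.3 = 9.65815 kN.

P ≈ 10 kN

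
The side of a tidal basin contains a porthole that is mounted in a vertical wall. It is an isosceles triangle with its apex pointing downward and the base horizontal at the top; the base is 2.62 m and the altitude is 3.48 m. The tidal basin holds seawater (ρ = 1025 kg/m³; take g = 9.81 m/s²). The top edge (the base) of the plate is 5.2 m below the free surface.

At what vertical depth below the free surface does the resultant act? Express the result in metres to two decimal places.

h_p = 6.47 m

γ = ρg = 1025 × 9.81 / 1000 = 10.05525 kN/m³.
With the apex down, the centroid sits h/3 = 3.48/3 = 1.16 m below the base (the top edge), so the centroid depth is h_c = 5.2 + 1.16 = 6.36 m.
A = ½ × 2.62 × 3.48 = 4.5588 m².
Resultant F = γ·h_c·A = 10.05525 × 6.36 × 4.5588 = 291.542 kN.
I_c = b·h³/36 = 2.62 × 3.48³/36 = 3.06716 m⁴.
Centre of pressure: y_p = y_c + I_c/(y_c·A) = 6.36 + 3.06716/(6.36 × 4.5588) = 6.36 + 0.105786 = 6.46579 m along the plane.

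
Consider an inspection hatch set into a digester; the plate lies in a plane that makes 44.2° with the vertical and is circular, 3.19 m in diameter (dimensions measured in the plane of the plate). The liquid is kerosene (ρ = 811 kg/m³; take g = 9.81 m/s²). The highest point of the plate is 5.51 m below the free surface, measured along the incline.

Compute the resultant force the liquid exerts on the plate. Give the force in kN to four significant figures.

γ = ρg = 811 × 9.81 / 1000 = 7.95591 kN/m³.
The plate makes 44.2° with the vertical, i.e. θ = 90° − 44.2° = 45.8° to the horizontal. Measuring y along the incline from the free-surface line, vertical depth h = y·sinθ with sinθ = 0.716911.
The centroid is at the centre, 1.595 m below the top of the plate, so y_c = 5.51 + 1.595 = 7.105 m and h_c = 7.105 × 0.716911 = 5.09365 m.
A = π(1.595)² = 7.99229 m².
Resultant F = γ·h_c·A = 7.95591 × 5.09365 × 7.99229 = 323.885 kN.

F ≈ 323.9 kN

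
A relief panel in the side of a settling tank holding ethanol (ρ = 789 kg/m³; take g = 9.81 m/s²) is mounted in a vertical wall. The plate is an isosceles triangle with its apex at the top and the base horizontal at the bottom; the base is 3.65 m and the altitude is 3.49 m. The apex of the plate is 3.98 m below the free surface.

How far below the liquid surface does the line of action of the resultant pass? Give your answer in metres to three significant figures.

γ = ρg = 789 × 9.81 / 1000 = 7.74009 kN/m³.
With the apex up, the centroid sits 2h/3 = 2 × 3.49/3 = 2.32667 m below the apex, so the centroid depth is h_c = 3.98 + 2.32667 = 6.30667 m.
A = ½ × 3.65 × 3.49 = 6.36925 m².
Resultant F = γ·h_c·A = 7.74009 × 6.30667 × 6.36925 = 310.91 kN.
I_c = b·h³/36 = 3.65 × 3.49³/36 = 4.30989 m⁴.
Centre of pressure: y_p = y_c + I_c/(y_c·A) = 6.30667 + 4.30989/(6.30667 × 6.36925) = 6.30667 + 0.107295 = 6.41397 m along the plane.

h_p = 6.41 m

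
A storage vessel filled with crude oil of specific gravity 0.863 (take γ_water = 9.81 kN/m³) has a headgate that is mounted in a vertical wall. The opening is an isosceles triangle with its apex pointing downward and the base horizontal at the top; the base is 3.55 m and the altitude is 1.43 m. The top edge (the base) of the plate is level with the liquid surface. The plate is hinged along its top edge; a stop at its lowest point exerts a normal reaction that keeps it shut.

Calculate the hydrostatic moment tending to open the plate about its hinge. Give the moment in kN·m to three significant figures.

M ≈ 7.32 kN·m

γ = 0.863 × 9.81 = 8.46603 kN/m³.
With the apex down, the centroid sits h/3 = 1.43/3 = 0.476667 m below the base (the top edge), so the centroid depth is h_c = 0.476667 m.
A = ½ × 3.55 × 1.43 = 2.53825 m².
Resultant F = γ·h_c·A = 8.46603 × 0.476667 × 2.53825 = 10.243 kN.
I_c = b·h³/36 = 3.55 × 1.43³/36 = 0.288359 m⁴.
Centre of pressure: y_p = y_c + I_c/(y_c·A) = 0.476667 + 0.288359/(0.476667 × 2.53825) = 0.476667 + 0.238333 = 0.715 m along the plane.
The resultant acts 0.476667 + 0.238333 = 0.715 m (along the plate) below the hinge at the top edge, so the moment about the hinge is M = F × 0.715 = 10.243 × 0.715 = 7.32374 kN·m.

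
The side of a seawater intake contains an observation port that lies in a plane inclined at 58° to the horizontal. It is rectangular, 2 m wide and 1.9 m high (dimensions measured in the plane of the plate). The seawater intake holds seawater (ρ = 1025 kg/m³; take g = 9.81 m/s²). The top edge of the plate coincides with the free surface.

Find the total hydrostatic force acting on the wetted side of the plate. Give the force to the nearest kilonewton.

γ = ρg = 1025 × 9.81 / 1000 = 10.05525 kN/m³.
Let θ = 58° be the plate's angle to the horizontal; measure y along the incline from where the plane meets the free surface. Vertical depth h = y·sinθ with sinθ = 0.848048.
The centroid lies 1.9/2 = 0.95 m below the top edge, so y_c = 0.95 m and h_c = 0.95 × 0.848048 = 0.805646 m.
A = 2 × 1.9 = 3.8 m².
Resultant F = γ·h_c·A = 10.05525 × 0.805646 × 3.8 = 30.7837 kN.

F ≈ 31 kN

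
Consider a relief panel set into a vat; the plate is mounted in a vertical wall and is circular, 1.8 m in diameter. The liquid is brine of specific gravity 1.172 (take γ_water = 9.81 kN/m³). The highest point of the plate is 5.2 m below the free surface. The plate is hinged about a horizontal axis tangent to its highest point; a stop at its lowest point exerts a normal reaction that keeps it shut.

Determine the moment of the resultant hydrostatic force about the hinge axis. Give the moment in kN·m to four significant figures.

γ = 1.172 × 9.81 = 11.49732 kN/m³.
The centroid is at the centre, 0.9 m below the top of the plate, so the centroid depth is h_c = 5.2 + 0.9 = 6.1 m.
A = π(0.9)² = 2.54469 m².
Resultant F = γ·h_c·A = 11.49732 × 6.1 × 2.54469 = 178.468 kN.
I_c = πr⁴/4 = π × 0.9⁴/4 = 0.5153 m⁴.
Centre of pressure: y_p = y_c + I_c/(y_c·A) = 6.1 + 0.5153/(6.1 × 2.54469) = 6.1 + 0.0331967 = 6.1332 m along the plane.
The resultant acts 0.9 + 0.0331967 = 0.933197 m (along the plate) below the hinge at the top edge, so the moment about the hinge is M = F × 0.933197 = 178.468 × 0.933197 = 166.546 kN·m.

M ≈ 166.5 kN·m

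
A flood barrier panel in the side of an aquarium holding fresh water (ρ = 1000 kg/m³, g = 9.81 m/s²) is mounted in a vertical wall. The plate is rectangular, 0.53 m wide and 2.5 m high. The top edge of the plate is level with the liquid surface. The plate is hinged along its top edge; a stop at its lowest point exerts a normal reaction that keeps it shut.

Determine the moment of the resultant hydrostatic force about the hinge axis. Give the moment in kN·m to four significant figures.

M ≈ 27.08 kN·m

γ = ρg = 1000 × 9.81 = 9810 N/m³ = 9.81 kN/m³.
The centroid lies 2.5/2 = 1.25 m below the top edge, so the centroid depth is h_c = 1.25 m.
A = 0.53 × 2.5 = 1.325 m².
Resultant F = γ·h_c·A = 9.81 × 1.25 × 1.325 = 16.2478 kN.
I_c = b·h³/12 = 0.53 × 2.5³/12 = 0.690104 m⁴.
Centre of pressure: y_p = y_c + I_c/(y_c·A) = 1.25 + 0.690104/(1.25 × 1.325) = 1.25 + 0.416667 = 1.66667 m along the plane.
The resultant acts 1.25 + 0.416667 = 1.66667 m (along the plate) below the hinge at the top edge, so the moment about the hinge is M = F × 1.66667 = 16.2478 × 1.66667 = 27.0797 kN·m.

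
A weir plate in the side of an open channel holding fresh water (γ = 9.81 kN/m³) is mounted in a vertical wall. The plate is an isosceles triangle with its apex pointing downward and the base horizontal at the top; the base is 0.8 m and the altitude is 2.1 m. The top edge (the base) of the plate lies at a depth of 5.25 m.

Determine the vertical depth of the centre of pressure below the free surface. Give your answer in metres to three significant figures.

h_p = 5.99 m

γ = 9.81 kN/m³.
With the apex down, the centroid sits h/3 = 2.1/3 = 0.7 m below the base (the top edge), so the centroid depth is h_c = 5.25 + 0.7 = 5.95 m.
A = ½ × 0.8 × 2.1 = 0.84 m².
Resultant F = γ·h_c·A = 9.81 × 5.95 × 0.84 = 49.0304 kN.
I_c = b·h³/36 = 0.8 × 2.1³/36 = 0.2058 m⁴.
Centre of pressure: y_p = y_c + I_c/(y_c·A) = 5.95 + 0.2058/(5.95 × 0.84) = 5.95 + 0.0411765 = 5.99118 m along the plane.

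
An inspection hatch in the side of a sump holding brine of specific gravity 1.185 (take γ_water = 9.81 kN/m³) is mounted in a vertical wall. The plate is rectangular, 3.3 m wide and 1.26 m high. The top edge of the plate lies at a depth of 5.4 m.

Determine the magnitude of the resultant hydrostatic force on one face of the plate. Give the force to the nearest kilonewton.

F ≈ 291 kN

γ = 1.185 × 9.81 = 11.62485 kN/m³.
The centroid lies 1.26/2 = 0.63 m below the top edge, so the centroid depth is h_c = 5.4 + 0.63 = 6.03 m.
A = 3.3 × 1.26 = 4.158 m².
Resultant F = γ·h_c·A = 11.62485 × 6.03 × 4.158 = 291.467 kN.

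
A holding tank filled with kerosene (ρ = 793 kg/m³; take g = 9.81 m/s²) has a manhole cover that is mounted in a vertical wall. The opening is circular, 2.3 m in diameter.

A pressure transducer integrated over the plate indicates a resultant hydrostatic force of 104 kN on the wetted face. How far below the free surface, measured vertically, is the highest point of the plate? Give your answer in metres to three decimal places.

γ = ρg = 793 × 9.81 / 1000 = 7.77933 kN/m³.
A = π(1.15)² = 4.15476 m².
From F = γ·h_c·A, the centroid depth is h_c = 104/(7.77933 × 4.15476) = 3.2177 m.
The centroid is at the centre, 1.15 m below the top of the plate, so the highest point sits at h_top = 3.2177 − 1.15 = 2.0677 m below the surface.

d_top ≈ 2.068 m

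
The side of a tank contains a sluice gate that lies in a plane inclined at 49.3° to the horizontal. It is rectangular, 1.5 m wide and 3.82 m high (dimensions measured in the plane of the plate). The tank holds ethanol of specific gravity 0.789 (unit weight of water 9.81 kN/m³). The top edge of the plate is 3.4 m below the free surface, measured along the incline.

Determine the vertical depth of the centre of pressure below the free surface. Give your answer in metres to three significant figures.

h_p = 4.20 m

γ = 0.789 × 9.81 = 7.74009 kN/m³.
Let θ = 49.3° be the plate's angle to the horizontal; measure y along the incline from where the plane meets the free surface. Vertical depth h = y·sinθ with sinθ = 0.758134.
The centroid lies 3.82/2 = 1.91 m below the top edge, so y_c = 3.4 + 1.91 = 5.31 m and h_c = 5.31 × 0.758134 = 4.02569 m.
A = 1.5 × 3.82 = 5.73 m².
Resultant F = γ·h_c·A = 7.74009 × 4.02569 × 5.73 = 178.542 kN.
I_c = b·h³/12 = 1.5 × 3.82³/12 = 6.96787 m⁴.
Centre of pressure: y_p = y_c + I_c/(y_c·A) = 5.31 + 6.96787/(5.31 × 5.73) = 5.31 + 0.229008 = 5.53901 m along the plane.
Vertically, h_p = y_p·sinθ = 5.53901 × 0.758134 = 4.19931 m.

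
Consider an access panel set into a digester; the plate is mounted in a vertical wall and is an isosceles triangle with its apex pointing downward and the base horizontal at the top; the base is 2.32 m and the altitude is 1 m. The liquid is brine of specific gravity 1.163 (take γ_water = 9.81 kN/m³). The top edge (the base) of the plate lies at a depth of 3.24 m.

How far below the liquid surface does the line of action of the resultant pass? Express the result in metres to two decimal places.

γ = 1.163 × 9.81 = 11.40903 kN/m³.
With the apex down, the centroid sits h/3 = 1/3 = 0.333333 m below the base (the top edge), so the centroid depth is h_c = 3.24 + 0.333333 = 3.57333 m.
A = ½ × 2.32 × 1 = 1.16 m².
Resultant F = γ·h_c·A = 11.40903 × 3.57333 × 1.16 = 47.2911 kN.
I_c = b·h³/36 = 2.32 × 1³/36 = 0.0644444 m⁴.
Centre of pressure: y_p = y_c + I_c/(y_c·A) = 3.57333 + 0.0644444/(3.57333 × 1.16) = 3.57333 + 0.0155473 = 3.58888 m along the plane.

h_p = 3.59 m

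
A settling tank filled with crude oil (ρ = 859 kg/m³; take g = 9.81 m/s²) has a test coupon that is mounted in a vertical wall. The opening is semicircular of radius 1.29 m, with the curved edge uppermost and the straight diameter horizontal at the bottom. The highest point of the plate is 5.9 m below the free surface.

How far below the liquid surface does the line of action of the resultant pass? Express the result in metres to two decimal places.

γ = ρg = 859 × 9.81 / 1000 = 8.42679 kN/m³.
The centroid lies 4r/(3π) = 0.547493 m above the diameter, so r − 4r/(3π) = 1.29 − 0.547493 = 0.742507 m below the topmost point, so the centroid depth is h_c = 5.9 + 0.742507 = 6.64251 m.
A = πr²/2 = π × 1.29²/2 = 2.61396 m².
Resultant F = γ·h_c·A = 8.42679 × 6.64251 × 2.61396 = 146.317 kN.
I_c = (π/8 − 8/(9π))·r⁴ = 0.109757 × 1.29⁴ = 0.303942 m⁴.
Centre of pressure: y_p = y_c + I_c/(y_c·A) = 6.64251 + 0.303942/(6.64251 × 2.61396) = 6.64251 + 0.0175049 = 6.66001 m along the plane.

h_p = 6.66 m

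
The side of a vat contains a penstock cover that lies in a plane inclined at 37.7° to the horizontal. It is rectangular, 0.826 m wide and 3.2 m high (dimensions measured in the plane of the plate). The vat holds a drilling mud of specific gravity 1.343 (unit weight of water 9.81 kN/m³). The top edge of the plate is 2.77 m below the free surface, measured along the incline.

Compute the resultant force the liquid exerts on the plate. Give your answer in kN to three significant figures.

F ≈ 93.1 kN

γ = 1.343 × 9.81 = 13.17483 kN/m³.
Let θ = 37.7° be the plate's angle to the horizontal; measure y along the incline from where the plane meets the free surface. Vertical depth h = y·sinθ with sinθ = 0.611527.
The centroid lies 3.2/2 = 1.6 m below the top edge, so y_c = 2.77 + 1.6 = 4.37 m and h_c = 4.37 × 0.611527 = 2.67237 m.
A = 0.826 × 3.2 = 2.6432 m².
Resultant F = γ·h_c·A = 13.17483 × 2.67237 × 2.6432 = 93.0618 kN.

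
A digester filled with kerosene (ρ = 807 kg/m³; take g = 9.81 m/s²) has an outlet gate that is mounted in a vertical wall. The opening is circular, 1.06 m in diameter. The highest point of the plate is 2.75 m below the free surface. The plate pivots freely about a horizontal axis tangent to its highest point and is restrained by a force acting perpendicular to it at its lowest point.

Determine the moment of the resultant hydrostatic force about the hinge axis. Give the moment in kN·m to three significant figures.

γ = ρg = 807 × 9.81 / 1000 = 7.91667 kN/m³.
The centroid is at the centre, 0.53 m below the top of the plate, so the centroid depth is h_c = 2.75 + 0.53 = 3.28 m.
A = π(0.53)² = 0.882473 m².
Resultant F = γ·h_c·A = 7.91667 × 3.28 × 0.882473 = 22.9149 kN.
I_c = πr⁴/4 = π × 0.53⁴/4 = 0.0619717 m⁴.
Centre of pressure: y_p = y_c + I_c/(y_c·A) = 3.28 + 0.0619717/(3.28 × 0.882473) = 3.28 + 0.0214101 = 3.30141 m along the plane.
The resultant acts 0.53 + 0.0214101 = 0.55141 m (along the plate) below the hinge at the top edge, so the moment about the hinge is M = F × 0.55141 = 22.9149 × 0.55141 = 12.6355 kN·m.

M ≈ 12.6 kN·m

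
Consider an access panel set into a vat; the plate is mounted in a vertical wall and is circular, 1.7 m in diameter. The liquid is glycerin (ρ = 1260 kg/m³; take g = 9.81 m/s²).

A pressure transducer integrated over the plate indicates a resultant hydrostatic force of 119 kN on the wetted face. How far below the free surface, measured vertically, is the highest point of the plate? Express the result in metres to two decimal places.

γ = ρg = 1260 × 9.81 / 1000 = 12.3606 kN/m³.
A = π(0.85)² = 2.2698 m².
From F = γ·h_c·A, the centroid depth is h_c = 119/(12.3606 × 2.2698) = 4.2415 m.
The centroid is at the centre, 0.85 m below the top of the plate, so the highest point sits at h_top = 4.2415 − 0.85 = 3.3915 m below the surface.

d_top ≈ 3.39 m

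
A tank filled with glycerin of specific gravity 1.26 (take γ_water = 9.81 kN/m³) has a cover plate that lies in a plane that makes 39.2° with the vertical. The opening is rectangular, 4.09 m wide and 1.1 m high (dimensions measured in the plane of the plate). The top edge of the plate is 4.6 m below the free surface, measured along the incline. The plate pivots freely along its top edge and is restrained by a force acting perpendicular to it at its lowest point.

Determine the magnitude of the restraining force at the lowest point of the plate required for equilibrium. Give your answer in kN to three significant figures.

P ≈ 115 kN

γ = 1.26 × 9.81 = 12.3606 kN/m³.
The plate makes 39.2° with the vertical, i.e. θ = 90° − 39.2° = 50.8° to the horizontal. Measuring y along the incline from the free-surface line, vertical depth h = y·sinθ with sinθ = 0.774944.
The centroid lies 1.1/2 = 0.55 m below the top edge, so y_c = 4.6 + 0.55 = 5.15 m and h_c = 5.15 × 0.774944 = 3.99096 m.
A = 4.09 × 1.1 = 4.499 m².
Resultant F = γ·h_c·A = 12.3606 × 3.99096 × 4.499 = 221.939 kN.
I_c = b·h³/12 = 4.09 × 1.1³/12 = 0.453649 m⁴.
Centre of pressure: y_p = y_c + I_c/(y_c·A) = 5.15 + 0.453649/(5.15 × 4.499) = 5.15 + 0.0195793 = 5.16958 m along the plane.
The resultant acts 0.55 + 0.0195793 = 0.569579 m (along the plate) below the hinge at the top edge, so the moment about the hinge is M = F × 0.569579 = 221.939 × 0.569579 = 126.412 kN·m.
A normal force at the bottom, 1.1 m from the hinge, must supply this moment: P = 126.412/1.1 = 114.92 kN.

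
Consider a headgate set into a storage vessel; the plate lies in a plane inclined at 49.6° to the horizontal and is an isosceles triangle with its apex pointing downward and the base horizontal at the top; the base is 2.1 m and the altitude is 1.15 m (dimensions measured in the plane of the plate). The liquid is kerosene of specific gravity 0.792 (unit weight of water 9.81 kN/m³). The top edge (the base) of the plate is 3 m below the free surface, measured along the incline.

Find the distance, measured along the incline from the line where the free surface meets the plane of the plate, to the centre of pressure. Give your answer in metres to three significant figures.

γ = 0.792 × 9.81 = 7.76952 kN/m³.
Let θ = 49.6° be the plate's angle to the horizontal; measure y along the incline from where the plane meets the free surface. Vertical depth h = y·sinθ with sinθ = 0.761538.
With the apex down, the centroid sits h/3 = 1.15/3 = 0.383333 m below the base (the top edge), so y_c = 3 + 0.383333 = 3.38333 m and h_c = 3.38333 × 0.761538 = 2.57653 m.
A = ½ × 2.1 × 1.15 = 1.2075 m².
Resultant F = γ·h_c·A = 7.76952 × 2.57653 × 1.2075 = 24.1722 kN.
I_c = b·h³/36 = 2.1 × 1.15³/36 = 0.0887177 m⁴.
Centre of pressure: y_p = y_c + I_c/(y_c·A) = 3.38333 + 0.0887177/(3.38333 × 1.2075) = 3.38333 + 0.0217159 = 3.40505 m along the plane.

y_p = 3.41 m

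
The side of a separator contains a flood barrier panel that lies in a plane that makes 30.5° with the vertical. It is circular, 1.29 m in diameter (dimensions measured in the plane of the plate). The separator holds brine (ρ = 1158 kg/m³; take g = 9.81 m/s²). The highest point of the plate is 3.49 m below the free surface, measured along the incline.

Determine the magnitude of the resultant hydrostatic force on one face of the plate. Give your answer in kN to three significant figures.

γ = ρg = 1158 × 9.81 / 1000 = 11.35998 kN/m³.
The plate makes 30.5° with the vertical, i.e. θ = 90° − 30.5° = 59.5° to the horizontal. Measuring y along the incline from the free-surface line, vertical depth h = y·sinθ with sinθ = 0.861629.
The centroid is at the centre, 0.645 m below the top of the plate, so y_c = 3.49 + 0.645 = 4.135 m and h_c = 4.135 × 0.861629 = 3.56284 m.
A = π(0.645)² = 1.30698 m².
Resultant F = γ·h_c·A = 11.35998 × 3.56284 × 1.30698 = 52.8984 kN.

F ≈ 52.9 kN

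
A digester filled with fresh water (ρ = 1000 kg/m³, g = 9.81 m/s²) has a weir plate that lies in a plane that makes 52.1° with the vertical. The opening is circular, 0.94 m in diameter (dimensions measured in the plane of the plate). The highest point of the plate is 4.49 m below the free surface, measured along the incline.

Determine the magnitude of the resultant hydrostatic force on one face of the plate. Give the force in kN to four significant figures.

γ = ρg = 1000 × 9.81 = 9810 N/m³ = 9.81 kN/m³.
The plate makes 52.1° with the vertical, i.e. θ = 90° − 52.1° = 37.9° to the horizontal. Measuring y along the incline from the free-surface line, vertical depth h = y·sinθ with sinθ = 0.614285.
The centroid is at the centre, 0.47 m below the top of the plate, so y_c = 4.49 + 0.47 = 4.96 m and h_c = 4.96 × 0.614285 = 3.04685 m.
A = π(0.47)² = 0.693978 m².
Resultant F = γ·h_c·A = 9.81 × 3.04685 × 0.693978 = 20.7427 kN.

F ≈ 20.74 kN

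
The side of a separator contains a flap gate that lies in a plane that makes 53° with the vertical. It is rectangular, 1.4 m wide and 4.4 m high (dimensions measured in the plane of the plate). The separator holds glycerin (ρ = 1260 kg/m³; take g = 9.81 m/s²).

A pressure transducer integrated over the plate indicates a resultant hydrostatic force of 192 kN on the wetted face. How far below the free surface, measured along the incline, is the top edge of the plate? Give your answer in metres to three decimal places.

y_top ≈ 1.990 m

γ = ρg = 1260 × 9.81 / 1000 = 12.3606 kN/m³.
A = 1.4 × 4.4 = 6.16 m².
From F = γ·h_c·A, the centroid depth is h_c = 192/(12.3606 × 6.16) = 2.52163 m.
The plate makes 53° with the vertical, i.e. θ = 90° − 53° = 37° to the horizontal. Measuring y along the incline from the free-surface line, vertical depth h = y·sinθ with sinθ = 0.601815.
Along the incline, y_c = h_c/sinθ = 2.52163/0.601815 = 4.19004 m.
The centroid lies 4.4/2 = 2.2 m below the top edge, so the top edge sits at y_top = 4.19004 − 2.2 = 1.99004 m along the incline.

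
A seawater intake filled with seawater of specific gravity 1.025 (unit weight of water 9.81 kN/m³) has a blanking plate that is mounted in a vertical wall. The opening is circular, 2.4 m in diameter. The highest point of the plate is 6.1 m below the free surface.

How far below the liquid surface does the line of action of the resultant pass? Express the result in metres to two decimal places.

γ = 1.025 × 9.81 = 10.05525 kN/m³.
The centroid is at the centre, 1.2 m below the top of the plate, so the centroid depth is h_c = 6.1 + 1.2 = 7.3 m.
A = π(1.2)² = 4.52389 m².
Resultant F = γ·h_c·A = 10.05525 × 7.3 × 4.52389 = 332.069 kN.
I_c = πr⁴/4 = π × 1.2⁴/4 = 1.6286 m⁴.
Centre of pressure: y_p = y_c + I_c/(y_c·A) = 7.3 + 1.6286/(7.3 × 4.52389) = 7.3 + 0.0493151 = 7.34932 m along the plane.

h_p = 7.35 m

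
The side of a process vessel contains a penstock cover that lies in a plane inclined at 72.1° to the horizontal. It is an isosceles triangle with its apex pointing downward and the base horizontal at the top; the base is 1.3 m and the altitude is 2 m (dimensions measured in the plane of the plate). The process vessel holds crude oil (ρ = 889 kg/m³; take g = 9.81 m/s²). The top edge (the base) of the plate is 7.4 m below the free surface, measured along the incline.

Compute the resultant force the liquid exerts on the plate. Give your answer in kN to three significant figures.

F ≈ 87.0 kN

γ = ρg = 889 × 9.81 / 1000 = 8.72109 kN/m³.
Let θ = 72.1° be the plate's angle to the horizontal; measure y along the incline from where the plane meets the free surface. Vertical depth h = y·sinθ with sinθ = 0.951594.
With the apex down, the centroid sits h/3 = 2/3 = 0.666667 m below the base (the top edge), so y_c = 7.4 + 0.666667 = 8.06667 m and h_c = 8.06667 × 0.951594 = 7.67619 m.
A = ½ × 1.3 × 2 = 1.3 m².
Resultant F = γ·h_c·A = 8.72109 × 7.67619 × 1.3 = 87.0282 kN.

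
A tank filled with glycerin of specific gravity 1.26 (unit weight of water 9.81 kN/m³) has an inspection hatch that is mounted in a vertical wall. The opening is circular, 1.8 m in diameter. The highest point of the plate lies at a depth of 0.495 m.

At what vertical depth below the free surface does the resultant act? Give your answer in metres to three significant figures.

h_p = 1.54 m

γ = 1.26 × 9.81 = 12.3606 kN/m³.
The centroid is at the centre, 0.9 m below the top of the plate, so the centroid depth is h_c = 0.495 + 0.9 = 1.395 m.
A = π(0.9)² = 2.54469 m².
Resultant F = γ·h_c·A = 12.3606 × 1.395 × 2.54469 = 43.8782 kN.
I_c = πr⁴/4 = π × 0.9⁴/4 = 0.5153 m⁴.
Centre of pressure: y_p = y_c + I_c/(y_c·A) = 1.395 + 0.5153/(1.395 × 2.54469) = 1.395 + 0.145161 = 1.54016 m along the plane.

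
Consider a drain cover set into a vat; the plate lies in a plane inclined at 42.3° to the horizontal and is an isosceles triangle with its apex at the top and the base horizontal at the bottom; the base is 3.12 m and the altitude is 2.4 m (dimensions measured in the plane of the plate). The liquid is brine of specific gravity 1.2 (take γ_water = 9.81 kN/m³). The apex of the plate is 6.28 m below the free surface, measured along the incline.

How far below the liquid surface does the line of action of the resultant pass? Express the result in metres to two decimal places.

h_p = 5.33 m

γ = 1.2 × 9.81 = 11.772 kN/m³.
Let θ = 42.3° be the plate's angle to the horizontal; measure y along the incline from where the plane meets the free surface. Vertical depth h = y·sinθ with sinθ = 0.673013.
With the apex up, the centroid sits 2h/3 = 2 × 2.4/3 = 1.6 m below the apex, so y_c = 6.28 + 1.6 = 7.88 m and h_c = 7.88 × 0.673013 = 5.30334 m.
A = ½ × 3.12 × 2.4 = 3.744 m².
Resultant F = γ·h_c·A = 11.772 × 5.30334 × 3.744 = 233.741 kN.
I_c = b·h³/36 = 3.12 × 2.4³/36 = 1.19808 m⁴.
Centre of pressure: y_p = y_c + I_c/(y_c·A) = 7.88 + 1.19808/(7.88 × 3.744) = 7.88 + 0.0406091 = 7.92061 m along the plane.
Vertically, h_p = y_p·sinθ = 7.92061 × 0.673013 = 5.33067 m.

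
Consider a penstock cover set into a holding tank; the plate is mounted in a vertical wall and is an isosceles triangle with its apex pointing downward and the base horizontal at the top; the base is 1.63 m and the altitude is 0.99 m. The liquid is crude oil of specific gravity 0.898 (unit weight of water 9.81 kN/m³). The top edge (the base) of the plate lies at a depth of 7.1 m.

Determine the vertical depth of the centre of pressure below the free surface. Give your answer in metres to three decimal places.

γ = 0.898 × 9.81 = 8.80938 kN/m³.
With the apex down, the centroid sits h/3 = 0.99/3 = 0.33 m below the base (the top edge), so the centroid depth is h_c = 7.1 + 0.33 = 7.43 m.
A = ½ × 1.63 × 0.99 = 0.80685 m².
Resultant F = γ·h_c·A = 8.80938 × 7.43 × 0.80685 = 52.8113 kN.
I_c = b·h³/36 = 1.63 × 0.99³/36 = 0.043933 m⁴.
Centre of pressure: y_p = y_c + I_c/(y_c·A) = 7.43 + 0.043933/(7.43 × 0.80685) = 7.43 + 0.0073284 = 7.43733 m along the plane.

h_p = 7.437 m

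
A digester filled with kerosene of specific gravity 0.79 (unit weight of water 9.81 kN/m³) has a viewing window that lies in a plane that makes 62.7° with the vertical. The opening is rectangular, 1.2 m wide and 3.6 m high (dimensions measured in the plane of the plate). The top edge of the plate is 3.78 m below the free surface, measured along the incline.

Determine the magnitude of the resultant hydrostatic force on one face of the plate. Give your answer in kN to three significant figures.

γ = 0.79 × 9.81 = 7.7499 kN/m³.
The plate makes 62.7° with the vertical, i.e. θ = 90° − 62.7° = 27.3° to the horizontal. Measuring y along the incline from the free-surface line, vertical depth h = y·sinθ with sinθ = 0.458650.
The centroid lies 3.6/2 = 1.8 m below the top edge, so y_c = 3.78 + 1.8 = 5.58 m and h_c = 5.58 × 0.458650 = 2.55927 m.
A = 1.2 × 3.6 = 4.32 m².
Resultant F = γ·h_c·A = 7.7499 × 2.55927 × 4.32 = 85.6833 kN.

F ≈ 85.7 kN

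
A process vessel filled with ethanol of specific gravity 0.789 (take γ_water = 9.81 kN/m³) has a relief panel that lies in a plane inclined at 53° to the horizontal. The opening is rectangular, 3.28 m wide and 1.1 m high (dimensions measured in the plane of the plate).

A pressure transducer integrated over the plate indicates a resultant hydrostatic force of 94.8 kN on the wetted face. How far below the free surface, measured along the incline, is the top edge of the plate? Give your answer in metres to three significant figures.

y_top ≈ 3.70 m

γ = 0.789 × 9.81 = 7.74009 kN/m³.
A = 3.28 × 1.1 = 3.608 m².
From F = γ·h_c·A, the centroid depth is h_c = 94.8/(7.74009 × 3.608) = 3.39466 m.
Let θ = 53° be the plate's angle to the horizontal; measure y along the incline from where the plane meets the free surface. Vertical depth h = y·sinθ with sinθ = 0.798636.
Along the incline, y_c = h_c/sinθ = 3.39466/0.798636 = 4.25057 m.
The centroid lies 1.1/2 = 0.55 m below the top edge, so the top edge sits at y_top = 4.25057 − 0.55 = 3.70057 m along the incline.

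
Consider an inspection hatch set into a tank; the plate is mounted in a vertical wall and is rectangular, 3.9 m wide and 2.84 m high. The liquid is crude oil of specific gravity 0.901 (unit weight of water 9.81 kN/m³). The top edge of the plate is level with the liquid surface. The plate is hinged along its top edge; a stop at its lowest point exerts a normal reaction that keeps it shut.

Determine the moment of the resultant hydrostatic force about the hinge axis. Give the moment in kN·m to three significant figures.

M ≈ 263 kN·m

γ = 0.901 × 9.81 = 8.83881 kN/m³.
The centroid lies 2.84/2 = 1.42 m below the top edge, so the centroid depth is h_c = 1.42 m.
A = 3.9 × 2.84 = 11.076 m².
Resultant F = γ·h_c·A = 8.83881 × 1.42 × 11.076 = 139.016 kN.
I_c = b·h³/12 = 3.9 × 2.84³/12 = 7.44455 m⁴.
Centre of pressure: y_p = y_c + I_c/(y_c·A) = 1.42 + 7.44455/(1.42 × 11.076) = 1.42 + 0.473333 = 1.89333 m along the plane.
The resultant acts 1.42 + 0.473333 = 1.89333 m (along the plate) below the hinge at the top edge, so the moment about the hinge is M = F × 1.89333 = 139.016 × 1.89333 = 263.203 kN·m.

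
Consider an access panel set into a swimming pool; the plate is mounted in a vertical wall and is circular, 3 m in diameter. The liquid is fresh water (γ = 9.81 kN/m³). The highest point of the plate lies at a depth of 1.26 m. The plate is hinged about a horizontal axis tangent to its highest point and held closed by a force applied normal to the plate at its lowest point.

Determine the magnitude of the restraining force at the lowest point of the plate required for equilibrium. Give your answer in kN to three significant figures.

γ = 9.81 kN/m³.
The centroid is at the centre, 1.5 m below the top of the plate, so the centroid depth is h_c = 1.26 + 1.5 = 2.76 m.
A = π(1.5)² = 7.06858 m².
Resultant F = γ·h_c·A = 9.81 × 2.76 × 7.06858 = 191.386 kN.
I_c = πr⁴/4 = π × 1.5⁴/4 = 3.97608 m⁴.
Centre of pressure: y_p = y_c + I_c/(y_c·A) = 2.76 + 3.97608/(2.76 × 7.06858) = 2.76 + 0.203805 = 2.9638 m along the plane.
The resultant acts 1.5 + 0.203805 = 1.70381 m (along the plate) below the hinge at the top edge, so the moment about the hinge is M = F × 1.70381 = 191.386 × 1.70381 = 326.085 kN·m.
A normal force at the bottom, 3 m from the hinge, must supply this moment: P = 326.085/3 = 108.695 kN.

P ≈ 109 kN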